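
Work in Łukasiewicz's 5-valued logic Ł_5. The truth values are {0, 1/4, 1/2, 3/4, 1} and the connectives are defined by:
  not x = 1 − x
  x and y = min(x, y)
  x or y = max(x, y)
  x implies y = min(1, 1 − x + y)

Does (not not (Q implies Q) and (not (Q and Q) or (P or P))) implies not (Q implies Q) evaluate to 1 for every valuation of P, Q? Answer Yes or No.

Counterexample: take P = 0, Q = 0.
Q implies Q = 0 implies 0 = 1
not (Q implies Q) = not 1 = 0
not not (Q implies Q) = not 0 = 1
Q and Q = 0 and 0 = 0
not (Q and Q) = not 0 = 1
P or P = 0 or 0 = 0
not (Q and Q) or (P or P) = 1 or 0 = 1
not not (Q implies Q) and (not (Q and Q) or (P or P)) = 1 and 1 = 1
Q implies Q = 0 implies 0 = 1
not (Q implies Q) = not 1 = 0
(not not (Q implies Q) and (not (Q and Q) or (P or P))) implies not (Q implies Q) = 1 implies 0 = 0
This gives 0 ≠ 1.

No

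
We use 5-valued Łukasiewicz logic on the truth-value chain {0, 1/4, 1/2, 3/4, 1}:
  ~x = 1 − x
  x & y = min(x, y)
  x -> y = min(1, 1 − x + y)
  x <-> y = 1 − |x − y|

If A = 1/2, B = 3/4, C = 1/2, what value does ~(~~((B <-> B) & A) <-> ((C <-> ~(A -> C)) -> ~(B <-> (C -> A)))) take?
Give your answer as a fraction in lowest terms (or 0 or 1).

B <-> B = 3/4 <-> 3/4 = 1
(B <-> B) & A = 1 & 1/2 = 1/2
~((B <-> B) & A) = ~1/2 = 1/2
~~((B <-> B) & A) = ~1/2 = 1/2
A -> C = 1/2 -> 1/2 = 1
~(A -> C) = ~1 = 0
C <-> ~(A -> C) = 1/2 <-> 0 = 1/2
C -> A = 1/2 -> 1/2 = 1
B <-> (C -> A) = 3/4 <-> 1 = 3/4
~(B <-> (C -> A)) = ~3/4 = 1/4
(C <-> ~(A -> C)) -> ~(B <-> (C -> A)) = 1/2 -> 1/4 = 3/4
~~((B <-> B) & A) <-> ((C <-> ~(A -> C)) -> ~(B <-> (C -> A))) = 1/2 <-> 3/4 = 3/4
~(~~((B <-> B) & A) <-> ((C <-> ~(A -> C)) -> ~(B <-> (C -> A)))) = ~3/4 = 1/4

1/4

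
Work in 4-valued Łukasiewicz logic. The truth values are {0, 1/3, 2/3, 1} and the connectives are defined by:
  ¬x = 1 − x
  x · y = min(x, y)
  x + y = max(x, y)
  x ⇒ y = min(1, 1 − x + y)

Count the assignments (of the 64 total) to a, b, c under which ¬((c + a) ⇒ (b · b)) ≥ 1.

value 1: 7 assignments (counts)
value 2/3: 12 assignments
value 1/3: 15 assignments
value 0: 30 assignments
So 7 of the 64 assignments meet the threshold.

7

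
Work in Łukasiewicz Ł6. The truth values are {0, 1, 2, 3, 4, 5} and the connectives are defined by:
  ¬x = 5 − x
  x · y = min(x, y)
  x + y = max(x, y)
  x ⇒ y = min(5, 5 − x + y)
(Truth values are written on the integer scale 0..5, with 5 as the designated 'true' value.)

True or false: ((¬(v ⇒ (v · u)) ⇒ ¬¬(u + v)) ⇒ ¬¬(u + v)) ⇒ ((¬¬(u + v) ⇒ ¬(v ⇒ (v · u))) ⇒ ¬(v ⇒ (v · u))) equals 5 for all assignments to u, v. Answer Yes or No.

Yes

At u = 1, v = 4, for instance:
v · u = 4 · 1 = 1
v ⇒ (v · u) = 4 ⇒ 1 = 2
¬(v ⇒ (v · u)) = ¬2 = 3
u + v = 1 + 4 = 4
¬(u + v) = ¬4 = 1
¬¬(u + v) = ¬1 = 4
¬(v ⇒ (v · u)) ⇒ ¬¬(u + v) = 3 ⇒ 4 = 5
(¬(v ⇒ (v · u)) ⇒ ¬¬(u + v)) ⇒ ¬¬(u + v) = 5 ⇒ 4 = 4
¬¬(u + v) ⇒ ¬(v ⇒ (v · u)) = 4 ⇒ 3 = 4
(¬¬(u + v) ⇒ ¬(v ⇒ (v · u))) ⇒ ¬(v ⇒ (v · u)) = 4 ⇒ 3 = 4
((¬(v ⇒ (v · u)) ⇒ ¬¬(u + v)) ⇒ ¬¬(u + v)) ⇒ ((¬¬(u + v) ⇒ ¬(v ⇒ (v · u))) ⇒ ¬(v ⇒ (v · u))) = 4 ⇒ 4 = 5
and checking the remaining 35 assignments likewise gives ≥ 5 in every case.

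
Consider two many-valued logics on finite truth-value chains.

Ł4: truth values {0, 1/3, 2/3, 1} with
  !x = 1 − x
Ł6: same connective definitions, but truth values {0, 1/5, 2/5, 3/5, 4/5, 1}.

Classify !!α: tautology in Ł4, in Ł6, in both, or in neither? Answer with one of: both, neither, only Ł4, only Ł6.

In Ł4: at α = 0 the value is 0 — not a tautology.
In Ł6: at α = 0 the value is 0 — not a tautology.

neither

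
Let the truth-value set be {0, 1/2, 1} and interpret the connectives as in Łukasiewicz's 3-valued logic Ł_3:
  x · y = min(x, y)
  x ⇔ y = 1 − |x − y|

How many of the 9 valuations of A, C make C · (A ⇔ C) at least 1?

A = 0, C = 0 ↦ 0  <
A = 0, C = 1/2 ↦ 1/2  <
A = 0, C = 1 ↦ 0  <
A = 1/2, C = 0 ↦ 0  <
A = 1/2, C = 1/2 ↦ 1/2  <
A = 1/2, C = 1 ↦ 1/2  <
A = 1, C = 0 ↦ 0  <
A = 1, C = 1/2 ↦ 1/2  <
A = 1, C = 1 ↦ 1  ≥
So 1 of the 9 assignments meets the threshold.

1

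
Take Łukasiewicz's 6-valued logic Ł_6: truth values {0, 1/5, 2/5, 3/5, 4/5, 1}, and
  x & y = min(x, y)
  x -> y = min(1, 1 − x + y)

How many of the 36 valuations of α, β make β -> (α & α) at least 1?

21

value 1: 21 assignments (counts)
value 4/5: 5 assignments
value 3/5: 4 assignments
value 2/5: 3 assignments
value 1/5: 2 assignments
value 0: 1 assignment
So 21 of the 36 assignments meet the threshold.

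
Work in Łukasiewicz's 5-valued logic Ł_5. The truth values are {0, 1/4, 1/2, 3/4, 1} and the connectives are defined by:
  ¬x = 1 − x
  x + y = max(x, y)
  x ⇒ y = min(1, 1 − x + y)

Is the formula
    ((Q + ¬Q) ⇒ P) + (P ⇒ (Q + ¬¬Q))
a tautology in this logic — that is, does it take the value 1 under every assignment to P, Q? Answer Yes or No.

No

Counterexample: take P = 1/4, Q = 0.
¬Q = ¬0 = 1
Q + ¬Q = 0 + 1 = 1
(Q + ¬Q) ⇒ P = 1 ⇒ 1/4 = 1/4
¬Q = ¬0 = 1
¬¬Q = ¬1 = 0
Q + ¬¬Q = 0 + 0 = 0
P ⇒ (Q + ¬¬Q) = 1/4 ⇒ 0 = 3/4
((Q + ¬Q) ⇒ P) + (P ⇒ (Q + ¬¬Q)) = 1/4 + 3/4 = 3/4
This gives 3/4 ≠ 1.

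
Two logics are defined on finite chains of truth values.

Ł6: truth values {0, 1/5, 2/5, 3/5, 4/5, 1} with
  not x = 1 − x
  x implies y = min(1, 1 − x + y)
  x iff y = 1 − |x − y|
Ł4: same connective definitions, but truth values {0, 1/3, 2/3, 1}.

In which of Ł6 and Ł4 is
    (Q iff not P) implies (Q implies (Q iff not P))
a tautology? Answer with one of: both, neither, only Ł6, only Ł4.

In Ł6: every assignment gives 1 — tautology.
In Ł4: every assignment gives 1 — tautology.

both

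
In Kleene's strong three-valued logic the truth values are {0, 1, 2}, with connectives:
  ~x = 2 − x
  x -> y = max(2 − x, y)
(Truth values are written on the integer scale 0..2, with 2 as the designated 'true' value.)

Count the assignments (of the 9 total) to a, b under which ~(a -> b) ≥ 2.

a = 0, b = 0 ↦ 0  <
a = 0, b = 1 ↦ 0  <
a = 0, b = 2 ↦ 0  <
a = 1, b = 0 ↦ 1  <
a = 1, b = 1 ↦ 1  <
a = 1, b = 2 ↦ 0  <
a = 2, b = 0 ↦ 2  ≥
a = 2, b = 1 ↦ 1  <
a = 2, b = 2 ↦ 0  <
So 1 of the 9 assignments meets the threshold.

1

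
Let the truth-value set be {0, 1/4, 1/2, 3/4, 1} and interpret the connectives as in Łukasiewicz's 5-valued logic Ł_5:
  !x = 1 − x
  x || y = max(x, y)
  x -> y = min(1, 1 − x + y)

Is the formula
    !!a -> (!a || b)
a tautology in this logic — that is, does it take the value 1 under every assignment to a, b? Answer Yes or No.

No

Counterexample: take a = 3/4, b = 0.
!a = !3/4 = 1/4
!!a = !1/4 = 3/4
!a = !3/4 = 1/4
!a || b = 1/4 || 0 = 1/4
!!a -> (!a || b) = 3/4 -> 1/4 = 1/2
This gives 1/2 ≠ 1.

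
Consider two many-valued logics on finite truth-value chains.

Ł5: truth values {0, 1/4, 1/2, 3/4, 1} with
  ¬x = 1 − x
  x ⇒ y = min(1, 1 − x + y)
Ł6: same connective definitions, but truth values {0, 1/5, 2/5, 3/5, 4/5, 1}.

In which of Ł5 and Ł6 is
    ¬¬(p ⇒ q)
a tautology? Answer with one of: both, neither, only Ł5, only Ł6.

In Ł5: at p = 1/4, q = 0 the value is 3/4 — not a tautology.
In Ł6: at p = 1/5, q = 0 the value is 4/5 — not a tautology.

neither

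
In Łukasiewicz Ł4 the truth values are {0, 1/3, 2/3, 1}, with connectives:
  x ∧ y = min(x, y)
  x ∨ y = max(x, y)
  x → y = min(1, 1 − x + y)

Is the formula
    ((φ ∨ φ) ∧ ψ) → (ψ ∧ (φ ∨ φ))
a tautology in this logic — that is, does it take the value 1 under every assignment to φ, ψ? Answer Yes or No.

φ = 0, ψ = 0 ↦ 1
φ = 0, ψ = 1/3 ↦ 1
φ = 0, ψ = 2/3 ↦ 1
φ = 0, ψ = 1 ↦ 1
φ = 1/3, ψ = 0 ↦ 1
φ = 1/3, ψ = 1/3 ↦ 1
φ = 1/3, ψ = 2/3 ↦ 1
φ = 1/3, ψ = 1 ↦ 1
φ = 2/3, ψ = 0 ↦ 1
φ = 2/3, ψ = 1/3 ↦ 1
φ = 2/3, ψ = 2/3 ↦ 1
φ = 2/3, ψ = 1 ↦ 1
φ = 1, ψ = 0 ↦ 1
φ = 1, ψ = 1/3 ↦ 1
φ = 1, ψ = 2/3 ↦ 1
φ = 1, ψ = 1 ↦ 1
Every assignment gives a value ≥ 1.

Yes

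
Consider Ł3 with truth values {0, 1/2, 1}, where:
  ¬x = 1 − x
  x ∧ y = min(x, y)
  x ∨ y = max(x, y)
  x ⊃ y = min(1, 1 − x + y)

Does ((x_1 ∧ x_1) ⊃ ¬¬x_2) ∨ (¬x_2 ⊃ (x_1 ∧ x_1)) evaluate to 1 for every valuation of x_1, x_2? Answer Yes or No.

Counterexample: take x_1 = 1/2, x_2 = 0.
x_1 ∧ x_1 = 1/2 ∧ 1/2 = 1/2
¬x_2 = ¬0 = 1
¬¬x_2 = ¬1 = 0
(x_1 ∧ x_1) ⊃ ¬¬x_2 = 1/2 ⊃ 0 = 1/2
¬x_2 = ¬0 = 1
x_1 ∧ x_1 = 1/2 ∧ 1/2 = 1/2
¬x_2 ⊃ (x_1 ∧ x_1) = 1 ⊃ 1/2 = 1/2
((x_1 ∧ x_1) ⊃ ¬¬x_2) ∨ (¬x_2 ⊃ (x_1 ∧ x_1)) = 1/2 ∨ 1/2 = 1/2
This gives 1/2 ≠ 1.

No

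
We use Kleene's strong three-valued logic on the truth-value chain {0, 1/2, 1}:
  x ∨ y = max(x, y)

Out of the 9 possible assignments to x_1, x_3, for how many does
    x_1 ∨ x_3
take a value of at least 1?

5

x_1 = 0, x_3 = 0 ↦ 0  <
x_1 = 0, x_3 = 1/2 ↦ 1/2  <
x_1 = 0, x_3 = 1 ↦ 1  ≥
x_1 = 1/2, x_3 = 0 ↦ 1/2  <
x_1 = 1/2, x_3 = 1/2 ↦ 1/2  <
x_1 = 1/2, x_3 = 1 ↦ 1  ≥
x_1 = 1, x_3 = 0 ↦ 1  ≥
x_1 = 1, x_3 = 1/2 ↦ 1  ≥
x_1 = 1, x_3 = 1 ↦ 1  ≥
So 5 of the 9 assignments meet the threshold.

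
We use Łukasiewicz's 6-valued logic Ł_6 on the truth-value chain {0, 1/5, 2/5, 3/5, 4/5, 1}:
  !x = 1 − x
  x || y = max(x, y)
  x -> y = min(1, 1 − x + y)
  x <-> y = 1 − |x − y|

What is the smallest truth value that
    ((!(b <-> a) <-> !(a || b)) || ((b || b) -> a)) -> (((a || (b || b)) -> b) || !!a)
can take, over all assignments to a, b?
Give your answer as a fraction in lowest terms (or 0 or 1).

3/5

Take a = 2/5, b = 0:
b <-> a = 0 <-> 2/5 = 3/5
!(b <-> a) = !3/5 = 2/5
a || b = 2/5 || 0 = 2/5
!(a || b) = !2/5 = 3/5
!(b <-> a) <-> !(a || b) = 2/5 <-> 3/5 = 4/5
b || b = 0 || 0 = 0
(b || b) -> a = 0 -> 2/5 = 1
(!(b <-> a) <-> !(a || b)) || ((b || b) -> a) = 4/5 || 1 = 1
b || b = 0 || 0 = 0
a || (b || b) = 2/5 || 0 = 2/5
(a || (b || b)) -> b = 2/5 -> 0 = 3/5
!a = !2/5 = 3/5
!!a = !3/5 = 2/5
((a || (b || b)) -> b) || !!a = 3/5 || 2/5 = 3/5
((!(b <-> a) <-> !(a || b)) || ((b || b) -> a)) -> (((a || (b || b)) -> b) || !!a) = 1 -> 3/5 = 3/5
No assignment yields a value below 3/5, so this is the minimum.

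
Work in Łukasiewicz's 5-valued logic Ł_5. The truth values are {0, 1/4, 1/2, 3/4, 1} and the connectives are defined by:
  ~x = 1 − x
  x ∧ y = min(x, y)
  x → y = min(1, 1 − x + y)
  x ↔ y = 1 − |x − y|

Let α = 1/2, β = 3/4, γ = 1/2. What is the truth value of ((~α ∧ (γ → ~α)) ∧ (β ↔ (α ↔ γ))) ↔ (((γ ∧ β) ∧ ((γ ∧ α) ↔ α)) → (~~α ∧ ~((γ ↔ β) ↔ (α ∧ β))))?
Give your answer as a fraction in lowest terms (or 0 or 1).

3/4

~α = ~1/2 = 1/2
~α = ~1/2 = 1/2
γ → ~α = 1/2 → 1/2 = 1
~α ∧ (γ → ~α) = 1/2 ∧ 1 = 1/2
α ↔ γ = 1/2 ↔ 1/2 = 1
β ↔ (α ↔ γ) = 3/4 ↔ 1 = 3/4
(~α ∧ (γ → ~α)) ∧ (β ↔ (α ↔ γ)) = 1/2 ∧ 3/4 = 1/2
γ ∧ β = 1/2 ∧ 3/4 = 1/2
γ ∧ α = 1/2 ∧ 1/2 = 1/2
(γ ∧ α) ↔ α = 1/2 ↔ 1/2 = 1
(γ ∧ β) ∧ ((γ ∧ α) ↔ α) = 1/2 ∧ 1 = 1/2
~α = ~1/2 = 1/2
~~α = ~1/2 = 1/2
γ ↔ β = 1/2 ↔ 3/4 = 3/4
α ∧ β = 1/2 ∧ 3/4 = 1/2
(γ ↔ β) ↔ (α ∧ β) = 3/4 ↔ 1/2 = 3/4
~((γ ↔ β) ↔ (α ∧ β)) = ~3/4 = 1/4
~~α ∧ ~((γ ↔ β) ↔ (α ∧ β)) = 1/2 ∧ 1/4 = 1/4
((γ ∧ β) ∧ ((γ ∧ α) ↔ α)) → (~~α ∧ ~((γ ↔ β) ↔ (α ∧ β))) = 1/2 → 1/4 = 3/4
((~α ∧ (γ → ~α)) ∧ (β ↔ (α ↔ γ))) ↔ (((γ ∧ β) ∧ ((γ ∧ α) ↔ α)) → (~~α ∧ ~((γ ↔ β) ↔ (α ∧ β)))) = 1/2 ↔ 3/4 = 3/4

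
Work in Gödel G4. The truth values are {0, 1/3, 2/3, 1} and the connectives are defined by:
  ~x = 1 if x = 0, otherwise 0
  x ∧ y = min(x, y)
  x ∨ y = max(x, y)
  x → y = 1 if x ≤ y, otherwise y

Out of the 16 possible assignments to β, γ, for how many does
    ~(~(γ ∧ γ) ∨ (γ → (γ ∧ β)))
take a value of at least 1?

3

β = 0, γ = 0 ↦ 0  <
β = 0, γ = 1/3 ↦ 1  ≥
β = 0, γ = 2/3 ↦ 1  ≥
β = 0, γ = 1 ↦ 1  ≥
β = 1/3, γ = 0 ↦ 0  <
β = 1/3, γ = 1/3 ↦ 0  <
β = 1/3, γ = 2/3 ↦ 0  <
β = 1/3, γ = 1 ↦ 0  <
β = 2/3, γ = 0 ↦ 0  <
β = 2/3, γ = 1/3 ↦ 0  <
β = 2/3, γ = 2/3 ↦ 0  <
β = 2/3, γ = 1 ↦ 0  <
β = 1, γ = 0 ↦ 0  <
β = 1, γ = 1/3 ↦ 0  <
β = 1, γ = 2/3 ↦ 0  <
β = 1, γ = 1 ↦ 0  <
So 3 of the 16 assignments meet the threshold.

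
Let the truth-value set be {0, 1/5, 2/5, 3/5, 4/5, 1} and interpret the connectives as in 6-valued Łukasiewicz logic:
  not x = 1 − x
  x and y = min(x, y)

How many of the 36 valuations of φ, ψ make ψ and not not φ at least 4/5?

4

value 1: 1 assignment (counts)
value 4/5: 3 assignments (counts)
value 3/5: 5 assignments
value 2/5: 7 assignments
value 1/5: 9 assignments
value 0: 11 assignments
So 4 of the 36 assignments meet the threshold.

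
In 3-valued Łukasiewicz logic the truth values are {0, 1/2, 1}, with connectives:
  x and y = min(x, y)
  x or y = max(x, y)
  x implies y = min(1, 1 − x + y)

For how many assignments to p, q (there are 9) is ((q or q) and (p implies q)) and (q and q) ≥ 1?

p = 0, q = 0 ↦ 0  <
p = 0, q = 1/2 ↦ 1/2  <
p = 0, q = 1 ↦ 1  ≥
p = 1/2, q = 0 ↦ 0  <
p = 1/2, q = 1/2 ↦ 1/2  <
p = 1/2, q = 1 ↦ 1  ≥
p = 1, q = 0 ↦ 0  <
p = 1, q = 1/2 ↦ 1/2  <
p = 1, q = 1 ↦ 1  ≥
So 3 of the 9 assignments meet the threshold.

3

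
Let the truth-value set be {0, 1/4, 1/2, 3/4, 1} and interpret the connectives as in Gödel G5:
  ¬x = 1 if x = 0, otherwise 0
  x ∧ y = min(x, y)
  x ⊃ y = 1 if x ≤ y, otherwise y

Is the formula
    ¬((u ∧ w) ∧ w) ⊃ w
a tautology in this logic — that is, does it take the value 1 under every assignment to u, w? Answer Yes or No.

Counterexample: take u = 0, w = 0.
u ∧ w = 0 ∧ 0 = 0
(u ∧ w) ∧ w = 0 ∧ 0 = 0
¬((u ∧ w) ∧ w) = ¬0 = 1
¬((u ∧ w) ∧ w) ⊃ w = 1 ⊃ 0 = 0
This gives 0 ≠ 1.

No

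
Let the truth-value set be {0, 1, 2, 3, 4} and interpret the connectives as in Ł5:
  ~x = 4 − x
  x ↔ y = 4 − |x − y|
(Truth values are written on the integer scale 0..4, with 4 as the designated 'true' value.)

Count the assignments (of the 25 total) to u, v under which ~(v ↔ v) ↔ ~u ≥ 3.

value 4: 5 assignments (counts)
value 3: 5 assignments (counts)
value 2: 5 assignments
value 1: 5 assignments
value 0: 5 assignments
So 10 of the 25 assignments meet the threshold.

10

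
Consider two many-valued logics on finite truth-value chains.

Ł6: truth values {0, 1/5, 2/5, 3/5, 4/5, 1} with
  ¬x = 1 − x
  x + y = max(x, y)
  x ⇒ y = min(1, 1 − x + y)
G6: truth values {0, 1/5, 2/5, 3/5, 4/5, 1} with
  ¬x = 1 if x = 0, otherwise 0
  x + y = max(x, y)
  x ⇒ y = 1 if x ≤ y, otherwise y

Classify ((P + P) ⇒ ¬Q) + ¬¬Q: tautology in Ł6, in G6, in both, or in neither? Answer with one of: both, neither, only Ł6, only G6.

In Ł6: at P = 2/5, Q = 4/5 the value is 4/5 — not a tautology.
In G6: every assignment gives 1 — tautology.

only G6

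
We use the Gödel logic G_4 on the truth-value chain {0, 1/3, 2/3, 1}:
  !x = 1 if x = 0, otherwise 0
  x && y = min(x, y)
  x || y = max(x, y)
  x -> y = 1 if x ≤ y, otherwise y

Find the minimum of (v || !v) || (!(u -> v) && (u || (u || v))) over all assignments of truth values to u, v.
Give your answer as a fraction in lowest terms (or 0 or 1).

Take u = 0, v = 1/3:
!v = !1/3 = 0
v || !v = 1/3 || 0 = 1/3
u -> v = 0 -> 1/3 = 1
!(u -> v) = !1 = 0
u || v = 0 || 1/3 = 1/3
u || (u || v) = 0 || 1/3 = 1/3
!(u -> v) && (u || (u || v)) = 0 && 1/3 = 0
(v || !v) || (!(u -> v) && (u || (u || v))) = 1/3 || 0 = 1/3
No assignment yields a value below 1/3, so this is the minimum.

1/3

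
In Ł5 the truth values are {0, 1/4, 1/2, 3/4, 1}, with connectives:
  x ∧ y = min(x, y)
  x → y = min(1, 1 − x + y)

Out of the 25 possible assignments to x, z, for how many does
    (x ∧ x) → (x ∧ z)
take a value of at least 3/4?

19

value 1: 15 assignments (counts)
value 3/4: 4 assignments (counts)
value 1/2: 3 assignments
value 1/4: 2 assignments
value 0: 1 assignment
So 19 of the 25 assignments meet the threshold.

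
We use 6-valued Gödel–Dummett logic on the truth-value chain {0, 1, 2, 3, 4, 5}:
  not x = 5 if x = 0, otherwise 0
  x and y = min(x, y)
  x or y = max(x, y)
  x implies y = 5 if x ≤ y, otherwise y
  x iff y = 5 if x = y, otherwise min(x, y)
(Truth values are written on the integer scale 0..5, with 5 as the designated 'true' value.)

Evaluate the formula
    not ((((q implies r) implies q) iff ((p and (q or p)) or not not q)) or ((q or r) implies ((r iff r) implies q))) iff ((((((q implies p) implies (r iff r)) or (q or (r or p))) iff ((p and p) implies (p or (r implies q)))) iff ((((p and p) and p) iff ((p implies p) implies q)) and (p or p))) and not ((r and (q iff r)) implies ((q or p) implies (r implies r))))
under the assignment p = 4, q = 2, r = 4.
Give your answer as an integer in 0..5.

q implies r = 2 implies 4 = 5
(q implies r) implies q = 5 implies 2 = 2
q or p = 2 or 4 = 4
p and (q or p) = 4 and 4 = 4
not q = not 2 = 0
not not q = not 0 = 5
(p and (q or p)) or not not q = 4 or 5 = 5
((q implies r) implies q) iff ((p and (q or p)) or not not q) = 2 iff 5 = 2
q or r = 2 or 4 = 4
r iff r = 4 iff 4 = 5
(r iff r) implies q = 5 implies 2 = 2
(q or r) implies ((r iff r) implies q) = 4 implies 2 = 2
(((q implies r) implies q) iff ((p and (q or p)) or not not q)) or ((q or r) implies ((r iff r) implies q)) = 2 or 2 = 2
not ((((q implies r) implies q) iff ((p and (q or p)) or not not q)) or ((q or r) implies ((r iff r) implies q))) = not 2 = 0
q implies p = 2 implies 4 = 5
r iff r = 4 iff 4 = 5
(q implies p) implies (r iff r) = 5 implies 5 = 5
r or p = 4 or 4 = 4
q or (r or p) = 2 or 4 = 4
((q implies p) implies (r iff r)) or (q or (r or p)) = 5 or 4 = 5
p and p = 4 and 4 = 4
r implies q = 4 implies 2 = 2
p or (r implies q) = 4 or 2 = 4
(p and p) implies (p or (r implies q)) = 4 implies 4 = 5
(((q implies p) implies (r iff r)) or (q or (r or p))) iff ((p and p) implies (p or (r implies q))) = 5 iff 5 = 5
p and p = 4 and 4 = 4
(p and p) and p = 4 and 4 = 4
p implies p = 4 implies 4 = 5
(p implies p) implies q = 5 implies 2 = 2
((p and p) and p) iff ((p implies p) implies q) = 4 iff 2 = 2
p or p = 4 or 4 = 4
(((p and p) and p) iff ((p implies p) implies q)) and (p or p) = 2 and 4 = 2
((((q implies p) implies (r iff r)) or (q or (r or p))) iff ((p and p) implies (p or (r implies q)))) iff ((((p and p) and p) iff ((p implies p) implies q)) and (p or p)) = 5 iff 2 = 2
q iff r = 2 iff 4 = 2
r and (q iff r) = 4 and 2 = 2
q or p = 2 or 4 = 4
r implies r = 4 implies 4 = 5
(q or p) implies (r implies r) = 4 implies 5 = 5
(r and (q iff r)) implies ((q or p) implies (r implies r)) = 2 implies 5 = 5
not ((r and (q iff r)) implies ((q or p) implies (r implies r))) = not 5 = 0
(((((q implies p) implies (r iff r)) or (q or (r or p))) iff ((p and p) implies (p or (r implies q)))) iff ((((p and p) and p) iff ((p implies p) implies q)) and (p or p))) and not ((r and (q iff r)) implies ((q or p) implies (r implies r))) = 2 and 0 = 0
not ((((q implies r) implies q) iff ((p and (q or p)) or not not q)) or ((q or r) implies ((r iff r) implies q))) iff ((((((q implies p) implies (r iff r)) or (q or (r or p))) iff ((p and p) implies (p or (r implies q)))) iff ((((p and p) and p) iff ((p implies p) implies q)) and (p or p))) and not ((r and (q iff r)) implies ((q or p) implies (r implies r)))) = 0 iff 0 = 5

5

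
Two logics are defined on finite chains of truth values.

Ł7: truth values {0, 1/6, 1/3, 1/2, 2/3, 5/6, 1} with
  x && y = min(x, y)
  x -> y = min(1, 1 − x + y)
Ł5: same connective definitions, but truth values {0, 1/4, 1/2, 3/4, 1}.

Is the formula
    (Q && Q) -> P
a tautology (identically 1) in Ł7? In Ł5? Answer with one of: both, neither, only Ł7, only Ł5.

In Ł7: at P = 0, Q = 1/6 the value is 5/6 — not a tautology.
In Ł5: at P = 0, Q = 1/4 the value is 3/4 — not a tautology.

neither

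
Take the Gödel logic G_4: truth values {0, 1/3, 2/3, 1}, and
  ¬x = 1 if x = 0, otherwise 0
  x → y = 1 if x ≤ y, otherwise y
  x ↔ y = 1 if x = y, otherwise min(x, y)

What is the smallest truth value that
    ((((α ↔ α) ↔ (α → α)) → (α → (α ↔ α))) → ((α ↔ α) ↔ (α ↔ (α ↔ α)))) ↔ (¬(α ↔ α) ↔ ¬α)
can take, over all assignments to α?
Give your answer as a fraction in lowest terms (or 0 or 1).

1/3

Take α = 1/3:
α ↔ α = 1/3 ↔ 1/3 = 1
α → α = 1/3 → 1/3 = 1
(α ↔ α) ↔ (α → α) = 1 ↔ 1 = 1
α ↔ α = 1/3 ↔ 1/3 = 1
α → (α ↔ α) = 1/3 → 1 = 1
((α ↔ α) ↔ (α → α)) → (α → (α ↔ α)) = 1 → 1 = 1
α ↔ α = 1/3 ↔ 1/3 = 1
α ↔ α = 1/3 ↔ 1/3 = 1
α ↔ (α ↔ α) = 1/3 ↔ 1 = 1/3
(α ↔ α) ↔ (α ↔ (α ↔ α)) = 1 ↔ 1/3 = 1/3
(((α ↔ α) ↔ (α → α)) → (α → (α ↔ α))) → ((α ↔ α) ↔ (α ↔ (α ↔ α))) = 1 → 1/3 = 1/3
α ↔ α = 1/3 ↔ 1/3 = 1
¬(α ↔ α) = ¬1 = 0
¬α = ¬1/3 = 0
¬(α ↔ α) ↔ ¬α = 0 ↔ 0 = 1
((((α ↔ α) ↔ (α → α)) → (α → (α ↔ α))) → ((α ↔ α) ↔ (α ↔ (α ↔ α)))) ↔ (¬(α ↔ α) ↔ ¬α) = 1/3 ↔ 1 = 1/3
No assignment yields a value below 1/3, so this is the minimum.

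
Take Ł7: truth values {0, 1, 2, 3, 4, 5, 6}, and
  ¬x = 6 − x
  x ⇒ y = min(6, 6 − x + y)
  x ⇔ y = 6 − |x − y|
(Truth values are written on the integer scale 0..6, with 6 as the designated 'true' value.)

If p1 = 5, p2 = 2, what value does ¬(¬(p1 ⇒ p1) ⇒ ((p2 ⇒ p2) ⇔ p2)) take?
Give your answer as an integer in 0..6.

p1 ⇒ p1 = 5 ⇒ 5 = 6
¬(p1 ⇒ p1) = ¬6 = 0
p2 ⇒ p2 = 2 ⇒ 2 = 6
(p2 ⇒ p2) ⇔ p2 = 6 ⇔ 2 = 2
¬(p1 ⇒ p1) ⇒ ((p2 ⇒ p2) ⇔ p2) = 0 ⇒ 2 = 6
¬(¬(p1 ⇒ p1) ⇒ ((p2 ⇒ p2) ⇔ p2)) = ¬6 = 0

0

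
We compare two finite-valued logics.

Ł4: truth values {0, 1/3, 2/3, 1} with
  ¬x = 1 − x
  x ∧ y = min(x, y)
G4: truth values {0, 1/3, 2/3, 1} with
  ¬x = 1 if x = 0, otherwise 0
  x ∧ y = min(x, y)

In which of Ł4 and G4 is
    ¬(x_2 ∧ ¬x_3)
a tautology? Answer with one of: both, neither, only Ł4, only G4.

neither

In Ł4: at x_2 = 1/3, x_3 = 0 the value is 2/3 — not a tautology.
In G4: at x_2 = 1/3, x_3 = 0 the value is 0 — not a tautology.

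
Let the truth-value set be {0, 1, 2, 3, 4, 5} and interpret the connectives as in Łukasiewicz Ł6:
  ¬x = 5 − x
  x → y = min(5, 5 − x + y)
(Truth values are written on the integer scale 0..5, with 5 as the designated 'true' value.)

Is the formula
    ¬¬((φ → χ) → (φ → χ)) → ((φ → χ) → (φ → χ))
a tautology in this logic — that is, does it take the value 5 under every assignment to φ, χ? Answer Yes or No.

Yes

At φ = 3, χ = 5, for instance:
φ → χ = 3 → 5 = 5
φ → χ = 3 → 5 = 5
(φ → χ) → (φ → χ) = 5 → 5 = 5
¬((φ → χ) → (φ → χ)) = ¬5 = 0
¬¬((φ → χ) → (φ → χ)) = ¬0 = 5
¬¬((φ → χ) → (φ → χ)) → ((φ → χ) → (φ → χ)) = 5 → 5 = 5
and checking the remaining 35 assignments likewise gives ≥ 5 in every case.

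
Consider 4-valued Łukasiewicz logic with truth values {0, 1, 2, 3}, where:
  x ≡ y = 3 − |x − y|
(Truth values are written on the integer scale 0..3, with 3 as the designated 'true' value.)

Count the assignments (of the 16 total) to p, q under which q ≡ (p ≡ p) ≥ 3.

4

p = 0, q = 0 ↦ 0  <
p = 0, q = 1 ↦ 1  <
p = 0, q = 2 ↦ 2  <
p = 0, q = 3 ↦ 3  ≥
p = 1, q = 0 ↦ 0  <
p = 1, q = 1 ↦ 1  <
p = 1, q = 2 ↦ 2  <
p = 1, q = 3 ↦ 3  ≥
p = 2, q = 0 ↦ 0  <
p = 2, q = 1 ↦ 1  <
p = 2, q = 2 ↦ 2  <
p = 2, q = 3 ↦ 3  ≥
p = 3, q = 0 ↦ 0  <
p = 3, q = 1 ↦ 1  <
p = 3, q = 2 ↦ 2  <
p = 3, q = 3 ↦ 3  ≥
So 4 of the 16 assignments meet the threshold.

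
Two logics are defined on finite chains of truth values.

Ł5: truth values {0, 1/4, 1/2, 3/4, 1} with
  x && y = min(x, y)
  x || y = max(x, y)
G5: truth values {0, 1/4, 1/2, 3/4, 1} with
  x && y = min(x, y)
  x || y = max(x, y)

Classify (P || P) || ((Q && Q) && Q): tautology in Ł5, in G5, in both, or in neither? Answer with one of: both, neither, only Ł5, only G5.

neither

In Ł5: at P = 0, Q = 0 the value is 0 — not a tautology.
In G5: at P = 0, Q = 0 the value is 0 — not a tautology.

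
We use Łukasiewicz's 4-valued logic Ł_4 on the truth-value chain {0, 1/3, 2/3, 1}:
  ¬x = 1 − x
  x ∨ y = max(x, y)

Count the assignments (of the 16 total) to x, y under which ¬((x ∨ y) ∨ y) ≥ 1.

x = 0, y = 0 ↦ 1  ≥
x = 0, y = 1/3 ↦ 2/3  <
x = 0, y = 2/3 ↦ 1/3  <
x = 0, y = 1 ↦ 0  <
x = 1/3, y = 0 ↦ 2/3  <
x = 1/3, y = 1/3 ↦ 2/3  <
x = 1/3, y = 2/3 ↦ 1/3  <
x = 1/3, y = 1 ↦ 0  <
x = 2/3, y = 0 ↦ 1/3  <
x = 2/3, y = 1/3 ↦ 1/3  <
x = 2/3, y = 2/3 ↦ 1/3  <
x = 2/3, y = 1 ↦ 0  <
x = 1, y = 0 ↦ 0  <
x = 1, y = 1/3 ↦ 0  <
x = 1, y = 2/3 ↦ 0  <
x = 1, y = 1 ↦ 0  <
So 1 of the 16 assignments meets the threshold.

1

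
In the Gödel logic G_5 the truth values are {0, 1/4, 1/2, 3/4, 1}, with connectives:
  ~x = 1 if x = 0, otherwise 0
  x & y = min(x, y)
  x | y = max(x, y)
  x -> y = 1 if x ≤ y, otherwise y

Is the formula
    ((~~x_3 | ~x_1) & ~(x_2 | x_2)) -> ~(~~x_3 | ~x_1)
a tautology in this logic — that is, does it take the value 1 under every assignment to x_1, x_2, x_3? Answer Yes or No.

Counterexample: take x_1 = 0, x_2 = 0, x_3 = 0.
~x_3 = ~0 = 1
~~x_3 = ~1 = 0
~x_1 = ~0 = 1
~~x_3 | ~x_1 = 0 | 1 = 1
x_2 | x_2 = 0 | 0 = 0
~(x_2 | x_2) = ~0 = 1
(~~x_3 | ~x_1) & ~(x_2 | x_2) = 1 & 1 = 1
~(~~x_3 | ~x_1) = ~1 = 0
((~~x_3 | ~x_1) & ~(x_2 | x_2)) -> ~(~~x_3 | ~x_1) = 1 -> 0 = 0
This gives 0 ≠ 1.

No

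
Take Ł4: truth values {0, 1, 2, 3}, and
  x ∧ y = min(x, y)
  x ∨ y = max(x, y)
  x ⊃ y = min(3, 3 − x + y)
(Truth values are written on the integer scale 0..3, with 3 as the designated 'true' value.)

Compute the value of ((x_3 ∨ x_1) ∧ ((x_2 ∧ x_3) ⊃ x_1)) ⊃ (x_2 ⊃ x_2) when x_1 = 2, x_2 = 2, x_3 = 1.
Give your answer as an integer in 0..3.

x_3 ∨ x_1 = 1 ∨ 2 = 2
x_2 ∧ x_3 = 2 ∧ 1 = 1
(x_2 ∧ x_3) ⊃ x_1 = 1 ⊃ 2 = 3
(x_3 ∨ x_1) ∧ ((x_2 ∧ x_3) ⊃ x_1) = 2 ∧ 3 = 2
x_2 ⊃ x_2 = 2 ⊃ 2 = 3
((x_3 ∨ x_1) ∧ ((x_2 ∧ x_3) ⊃ x_1)) ⊃ (x_2 ⊃ x_2) = 2 ⊃ 3 = 3

3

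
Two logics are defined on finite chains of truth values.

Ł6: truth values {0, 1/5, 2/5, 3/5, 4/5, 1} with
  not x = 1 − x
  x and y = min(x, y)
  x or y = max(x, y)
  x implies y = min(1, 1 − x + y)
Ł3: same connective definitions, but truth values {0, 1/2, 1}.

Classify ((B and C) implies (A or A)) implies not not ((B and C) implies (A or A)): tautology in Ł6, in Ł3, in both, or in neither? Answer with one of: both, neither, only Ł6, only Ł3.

In Ł6: every assignment gives 1 — tautology.
In Ł3: every assignment gives 1 — tautology.

both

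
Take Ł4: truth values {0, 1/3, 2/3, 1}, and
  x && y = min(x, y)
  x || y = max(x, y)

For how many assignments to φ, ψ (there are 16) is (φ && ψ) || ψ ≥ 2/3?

8

φ = 0, ψ = 0 ↦ 0  <
φ = 0, ψ = 1/3 ↦ 1/3  <
φ = 0, ψ = 2/3 ↦ 2/3  ≥
φ = 0, ψ = 1 ↦ 1  ≥
φ = 1/3, ψ = 0 ↦ 0  <
φ = 1/3, ψ = 1/3 ↦ 1/3  <
φ = 1/3, ψ = 2/3 ↦ 2/3  ≥
φ = 1/3, ψ = 1 ↦ 1  ≥
φ = 2/3, ψ = 0 ↦ 0  <
φ = 2/3, ψ = 1/3 ↦ 1/3  <
φ = 2/3, ψ = 2/3 ↦ 2/3  ≥
φ = 2/3, ψ = 1 ↦ 1  ≥
φ = 1, ψ = 0 ↦ 0  <
φ = 1, ψ = 1/3 ↦ 1/3  <
φ = 1, ψ = 2/3 ↦ 2/3  ≥
φ = 1, ψ = 1 ↦ 1  ≥
So 8 of the 16 assignments meet the threshold.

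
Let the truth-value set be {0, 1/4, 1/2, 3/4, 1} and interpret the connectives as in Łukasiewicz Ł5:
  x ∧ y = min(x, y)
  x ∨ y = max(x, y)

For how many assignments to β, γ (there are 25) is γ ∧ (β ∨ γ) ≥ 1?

value 1: 5 assignments (counts)
value 3/4: 5 assignments
value 1/2: 5 assignments
value 1/4: 5 assignments
value 0: 5 assignments
So 5 of the 25 assignments meet the threshold.

5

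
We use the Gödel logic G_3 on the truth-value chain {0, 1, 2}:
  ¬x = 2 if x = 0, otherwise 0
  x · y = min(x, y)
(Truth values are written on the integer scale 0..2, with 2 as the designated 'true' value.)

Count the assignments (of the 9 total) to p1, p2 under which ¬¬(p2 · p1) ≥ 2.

4

p1 = 0, p2 = 0 ↦ 0  <
p1 = 0, p2 = 1 ↦ 0  <
p1 = 0, p2 = 2 ↦ 0  <
p1 = 1, p2 = 0 ↦ 0  <
p1 = 1, p2 = 1 ↦ 2  ≥
p1 = 1, p2 = 2 ↦ 2  ≥
p1 = 2, p2 = 0 ↦ 0  <
p1 = 2, p2 = 1 ↦ 2  ≥
p1 = 2, p2 = 2 ↦ 2  ≥
So 4 of the 9 assignments meet the threshold.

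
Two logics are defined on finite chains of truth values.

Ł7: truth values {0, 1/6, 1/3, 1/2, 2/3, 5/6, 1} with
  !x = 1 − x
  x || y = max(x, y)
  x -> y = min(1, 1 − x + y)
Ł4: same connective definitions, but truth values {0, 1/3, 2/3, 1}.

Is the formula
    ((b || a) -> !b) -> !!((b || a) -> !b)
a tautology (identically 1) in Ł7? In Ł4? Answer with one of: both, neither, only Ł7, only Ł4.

In Ł7: every assignment gives 1 — tautology.
In Ł4: every assignment gives 1 — tautology.

both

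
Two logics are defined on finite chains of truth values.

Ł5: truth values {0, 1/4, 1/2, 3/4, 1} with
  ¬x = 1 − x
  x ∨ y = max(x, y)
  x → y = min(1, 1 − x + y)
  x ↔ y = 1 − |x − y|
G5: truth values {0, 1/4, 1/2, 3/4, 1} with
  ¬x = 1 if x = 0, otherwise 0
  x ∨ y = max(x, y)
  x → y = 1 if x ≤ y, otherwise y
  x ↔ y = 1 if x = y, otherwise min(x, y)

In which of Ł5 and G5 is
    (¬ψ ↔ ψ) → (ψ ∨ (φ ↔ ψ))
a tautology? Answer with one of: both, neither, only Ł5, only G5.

only G5

In Ł5: at φ = 0, ψ = 1/2 the value is 1/2 — not a tautology.
In G5: every assignment gives 1 — tautology.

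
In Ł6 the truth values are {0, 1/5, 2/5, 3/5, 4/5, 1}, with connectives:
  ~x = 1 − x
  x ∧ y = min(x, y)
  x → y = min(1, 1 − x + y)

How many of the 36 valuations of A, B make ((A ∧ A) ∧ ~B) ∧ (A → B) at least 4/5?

0

value 3/5: 3 assignments
value 2/5: 10 assignments
value 1/5: 11 assignments
value 0: 12 assignments
So 0 of the 36 assignments meet the threshold.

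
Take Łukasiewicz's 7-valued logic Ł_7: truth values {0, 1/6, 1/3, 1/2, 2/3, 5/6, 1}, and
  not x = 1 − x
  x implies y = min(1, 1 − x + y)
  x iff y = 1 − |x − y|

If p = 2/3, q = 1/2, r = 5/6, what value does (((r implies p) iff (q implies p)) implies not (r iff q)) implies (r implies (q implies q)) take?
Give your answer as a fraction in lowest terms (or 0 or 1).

r implies p = 5/6 implies 2/3 = 5/6
q implies p = 1/2 implies 2/3 = 1
(r implies p) iff (q implies p) = 5/6 iff 1 = 5/6
r iff q = 5/6 iff 1/2 = 2/3
not (r iff q) = not 2/3 = 1/3
((r implies p) iff (q implies p)) implies not (r iff q) = 5/6 implies 1/3 = 1/2
q implies q = 1/2 implies 1/2 = 1
r implies (q implies q) = 5/6 implies 1 = 1
(((r implies p) iff (q implies p)) implies not (r iff q)) implies (r implies (q implies q)) = 1/2 implies 1 = 1

1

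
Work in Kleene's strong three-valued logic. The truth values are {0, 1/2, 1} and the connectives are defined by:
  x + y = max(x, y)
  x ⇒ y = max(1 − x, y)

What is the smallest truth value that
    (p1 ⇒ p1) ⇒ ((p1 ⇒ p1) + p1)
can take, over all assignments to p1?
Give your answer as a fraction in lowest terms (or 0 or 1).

Take p1 = 1/2:
p1 ⇒ p1 = 1/2 ⇒ 1/2 = 1/2
p1 ⇒ p1 = 1/2 ⇒ 1/2 = 1/2
(p1 ⇒ p1) + p1 = 1/2 + 1/2 = 1/2
(p1 ⇒ p1) ⇒ ((p1 ⇒ p1) + p1) = 1/2 ⇒ 1/2 = 1/2
No assignment yields a value below 1/2, so this is the minimum.

1/2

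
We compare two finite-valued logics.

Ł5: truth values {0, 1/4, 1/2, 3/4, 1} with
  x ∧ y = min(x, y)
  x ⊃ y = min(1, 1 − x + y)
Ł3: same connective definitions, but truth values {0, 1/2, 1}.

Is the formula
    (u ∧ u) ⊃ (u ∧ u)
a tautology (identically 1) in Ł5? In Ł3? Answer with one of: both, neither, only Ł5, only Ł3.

both

In Ł5: every assignment gives 1 — tautology.
In Ł3: every assignment gives 1 — tautology.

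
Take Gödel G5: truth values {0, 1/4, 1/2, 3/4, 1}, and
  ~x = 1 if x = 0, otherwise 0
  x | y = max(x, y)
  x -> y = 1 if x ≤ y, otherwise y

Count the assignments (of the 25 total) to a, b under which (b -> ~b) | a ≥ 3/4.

value 1: 9 assignments (counts)
value 3/4: 4 assignments (counts)
value 1/2: 4 assignments
value 1/4: 4 assignments
value 0: 4 assignments
So 13 of the 25 assignments meet the threshold.

13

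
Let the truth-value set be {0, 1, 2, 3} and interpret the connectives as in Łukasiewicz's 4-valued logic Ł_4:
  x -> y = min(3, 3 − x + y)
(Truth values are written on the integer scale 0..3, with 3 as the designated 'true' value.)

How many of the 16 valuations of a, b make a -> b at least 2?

a = 0, b = 0 ↦ 3  ≥
a = 0, b = 1 ↦ 3  ≥
a = 0, b = 2 ↦ 3  ≥
a = 0, b = 3 ↦ 3  ≥
a = 1, b = 0 ↦ 2  ≥
a = 1, b = 1 ↦ 3  ≥
a = 1, b = 2 ↦ 3  ≥
a = 1, b = 3 ↦ 3  ≥
a = 2, b = 0 ↦ 1  <
a = 2, b = 1 ↦ 2  ≥
a = 2, b = 2 ↦ 3  ≥
a = 2, b = 3 ↦ 3  ≥
a = 3, b = 0 ↦ 0  <
a = 3, b = 1 ↦ 1  <
a = 3, b = 2 ↦ 2  ≥
a = 3, b = 3 ↦ 3  ≥
So 13 of the 16 assignments meet the threshold.

13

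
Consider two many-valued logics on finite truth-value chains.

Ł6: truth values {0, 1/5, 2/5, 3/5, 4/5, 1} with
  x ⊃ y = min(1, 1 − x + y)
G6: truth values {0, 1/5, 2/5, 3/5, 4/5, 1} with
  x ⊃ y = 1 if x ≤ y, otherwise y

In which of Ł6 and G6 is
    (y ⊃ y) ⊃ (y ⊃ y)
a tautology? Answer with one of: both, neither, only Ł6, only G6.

both

In Ł6: every assignment gives 1 — tautology.
In G6: every assignment gives 1 — tautology.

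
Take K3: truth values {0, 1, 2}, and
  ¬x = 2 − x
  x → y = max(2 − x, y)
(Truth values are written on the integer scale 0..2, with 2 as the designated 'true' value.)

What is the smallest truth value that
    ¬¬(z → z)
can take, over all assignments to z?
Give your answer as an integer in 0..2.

1

Take z = 1:
z → z = 1 → 1 = 1
¬(z → z) = ¬1 = 1
¬¬(z → z) = ¬1 = 1
No assignment yields a value below 1, so this is the minimum.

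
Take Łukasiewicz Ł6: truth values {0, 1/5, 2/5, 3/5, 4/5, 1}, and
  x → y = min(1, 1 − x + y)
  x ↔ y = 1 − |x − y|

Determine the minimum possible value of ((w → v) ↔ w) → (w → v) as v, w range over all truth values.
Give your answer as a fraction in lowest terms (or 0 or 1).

Take v = 0, w = 3/5:
w → v = 3/5 → 0 = 2/5
(w → v) ↔ w = 2/5 ↔ 3/5 = 4/5
w → v = 3/5 → 0 = 2/5
((w → v) ↔ w) → (w → v) = 4/5 → 2/5 = 3/5
No assignment yields a value below 3/5, so this is the minimum.

3/5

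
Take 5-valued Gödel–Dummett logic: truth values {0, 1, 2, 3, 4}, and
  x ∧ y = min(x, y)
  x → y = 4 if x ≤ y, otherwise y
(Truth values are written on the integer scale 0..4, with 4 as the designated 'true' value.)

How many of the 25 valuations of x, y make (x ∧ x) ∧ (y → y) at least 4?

5

value 4: 5 assignments (counts)
value 3: 5 assignments
value 2: 5 assignments
value 1: 5 assignments
value 0: 5 assignments
So 5 of the 25 assignments meet the threshold.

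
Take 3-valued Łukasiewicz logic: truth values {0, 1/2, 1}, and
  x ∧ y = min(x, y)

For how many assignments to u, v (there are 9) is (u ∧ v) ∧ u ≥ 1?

u = 0, v = 0 ↦ 0  <
u = 0, v = 1/2 ↦ 0  <
u = 0, v = 1 ↦ 0  <
u = 1/2, v = 0 ↦ 0  <
u = 1/2, v = 1/2 ↦ 1/2  <
u = 1/2, v = 1 ↦ 1/2  <
u = 1, v = 0 ↦ 0  <
u = 1, v = 1/2 ↦ 1/2  <
u = 1, v = 1 ↦ 1  ≥
So 1 of the 9 assignments meets the threshold.

1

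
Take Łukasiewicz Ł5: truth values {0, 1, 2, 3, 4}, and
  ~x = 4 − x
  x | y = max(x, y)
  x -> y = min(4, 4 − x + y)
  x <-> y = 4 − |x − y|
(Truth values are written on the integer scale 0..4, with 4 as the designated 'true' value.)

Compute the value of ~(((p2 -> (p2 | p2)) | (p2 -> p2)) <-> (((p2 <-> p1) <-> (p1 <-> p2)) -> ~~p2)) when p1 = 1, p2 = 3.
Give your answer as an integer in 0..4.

p2 | p2 = 3 | 3 = 3
p2 -> (p2 | p2) = 3 -> 3 = 4
p2 -> p2 = 3 -> 3 = 4
(p2 -> (p2 | p2)) | (p2 -> p2) = 4 | 4 = 4
p2 <-> p1 = 3 <-> 1 = 2
p1 <-> p2 = 1 <-> 3 = 2
(p2 <-> p1) <-> (p1 <-> p2) = 2 <-> 2 = 4
~p2 = ~3 = 1
~~p2 = ~1 = 3
((p2 <-> p1) <-> (p1 <-> p2)) -> ~~p2 = 4 -> 3 = 3
((p2 -> (p2 | p2)) | (p2 -> p2)) <-> (((p2 <-> p1) <-> (p1 <-> p2)) -> ~~p2) = 4 <-> 3 = 3
~(((p2 -> (p2 | p2)) | (p2 -> p2)) <-> (((p2 <-> p1) <-> (p1 <-> p2)) -> ~~p2)) = ~3 = 1

1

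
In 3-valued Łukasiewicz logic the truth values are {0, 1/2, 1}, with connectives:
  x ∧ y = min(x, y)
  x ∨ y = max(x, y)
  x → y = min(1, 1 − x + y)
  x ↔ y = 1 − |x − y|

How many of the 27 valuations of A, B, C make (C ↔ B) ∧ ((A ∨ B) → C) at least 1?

6

value 1: 6 assignments (counts)
value 1/2: 13 assignments
value 0: 8 assignments
So 6 of the 27 assignments meet the threshold.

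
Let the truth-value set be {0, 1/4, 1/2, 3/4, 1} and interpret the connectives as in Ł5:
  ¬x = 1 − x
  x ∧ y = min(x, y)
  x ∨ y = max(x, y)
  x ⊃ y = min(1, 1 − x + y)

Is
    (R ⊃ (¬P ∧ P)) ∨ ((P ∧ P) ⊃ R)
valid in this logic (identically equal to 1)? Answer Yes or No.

No

Counterexample: take P = 3/4, R = 1/2.
¬P = ¬3/4 = 1/4
¬P ∧ P = 1/4 ∧ 3/4 = 1/4
R ⊃ (¬P ∧ P) = 1/2 ⊃ 1/4 = 3/4
P ∧ P = 3/4 ∧ 3/4 = 3/4
(P ∧ P) ⊃ R = 3/4 ⊃ 1/2 = 3/4
(R ⊃ (¬P ∧ P)) ∨ ((P ∧ P) ⊃ R) = 3/4 ∨ 3/4 = 3/4
This gives 3/4 ≠ 1.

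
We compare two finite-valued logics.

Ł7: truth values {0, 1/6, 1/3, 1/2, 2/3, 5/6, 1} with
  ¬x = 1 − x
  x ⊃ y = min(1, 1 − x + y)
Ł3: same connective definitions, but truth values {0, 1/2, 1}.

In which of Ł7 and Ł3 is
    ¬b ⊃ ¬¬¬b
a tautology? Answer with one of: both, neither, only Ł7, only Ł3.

both

In Ł7: every assignment gives 1 — tautology.
In Ł3: every assignment gives 1 — tautology.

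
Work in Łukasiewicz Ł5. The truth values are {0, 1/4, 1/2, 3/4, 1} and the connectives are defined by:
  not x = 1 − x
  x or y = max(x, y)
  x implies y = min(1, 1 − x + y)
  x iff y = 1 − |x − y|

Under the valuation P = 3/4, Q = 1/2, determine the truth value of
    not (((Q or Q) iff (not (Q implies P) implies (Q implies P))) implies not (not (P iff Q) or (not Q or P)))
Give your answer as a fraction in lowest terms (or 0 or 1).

Q or Q = 1/2 or 1/2 = 1/2
Q implies P = 1/2 implies 3/4 = 1
not (Q implies P) = not 1 = 0
Q implies P = 1/2 implies 3/4 = 1
not (Q implies P) implies (Q implies P) = 0 implies 1 = 1
(Q or Q) iff (not (Q implies P) implies (Q implies P)) = 1/2 iff 1 = 1/2
P iff Q = 3/4 iff 1/2 = 3/4
not (P iff Q) = not 3/4 = 1/4
not Q = not 1/2 = 1/2
not Q or P = 1/2 or 3/4 = 3/4
not (P iff Q) or (not Q or P) = 1/4 or 3/4 = 3/4
not (not (P iff Q) or (not Q or P)) = not 3/4 = 1/4
((Q or Q) iff (not (Q implies P) implies (Q implies P))) implies not (not (P iff Q) or (not Q or P)) = 1/2 implies 1/4 = 3/4
not (((Q or Q) iff (not (Q implies P) implies (Q implies P))) implies not (not (P iff Q) or (not Q or P))) = not 3/4 = 1/4

1/4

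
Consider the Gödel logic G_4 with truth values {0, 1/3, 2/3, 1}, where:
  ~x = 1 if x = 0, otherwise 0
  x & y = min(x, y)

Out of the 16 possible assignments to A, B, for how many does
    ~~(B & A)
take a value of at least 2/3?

A = 0, B = 0 ↦ 0  <
A = 0, B = 1/3 ↦ 0  <
A = 0, B = 2/3 ↦ 0  <
A = 0, B = 1 ↦ 0  <
A = 1/3, B = 0 ↦ 0  <
A = 1/3, B = 1/3 ↦ 1  ≥
A = 1/3, B = 2/3 ↦ 1  ≥
A = 1/3, B = 1 ↦ 1  ≥
A = 2/3, B = 0 ↦ 0  <
A = 2/3, B = 1/3 ↦ 1  ≥
A = 2/3, B = 2/3 ↦ 1  ≥
A = 2/3, B = 1 ↦ 1  ≥
A = 1, B = 0 ↦ 0  <
A = 1, B = 1/3 ↦ 1  ≥
A = 1, B = 2/3 ↦ 1  ≥
A = 1, B = 1 ↦ 1  ≥
So 9 of the 16 assignments meet the threshold.

9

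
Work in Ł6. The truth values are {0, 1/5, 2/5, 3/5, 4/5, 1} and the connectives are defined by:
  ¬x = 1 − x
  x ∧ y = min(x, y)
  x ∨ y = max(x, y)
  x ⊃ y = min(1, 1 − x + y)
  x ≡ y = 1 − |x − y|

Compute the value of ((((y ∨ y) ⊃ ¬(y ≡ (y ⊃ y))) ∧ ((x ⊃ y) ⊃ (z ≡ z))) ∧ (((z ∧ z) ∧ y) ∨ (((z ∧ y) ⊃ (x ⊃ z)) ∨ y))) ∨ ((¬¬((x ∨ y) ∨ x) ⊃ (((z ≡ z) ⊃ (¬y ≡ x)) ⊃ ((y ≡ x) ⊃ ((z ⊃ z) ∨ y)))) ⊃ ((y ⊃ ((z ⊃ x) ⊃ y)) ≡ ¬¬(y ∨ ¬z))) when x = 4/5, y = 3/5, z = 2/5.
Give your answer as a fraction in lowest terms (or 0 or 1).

y ∨ y = 3/5 ∨ 3/5 = 3/5
y ⊃ y = 3/5 ⊃ 3/5 = 1
y ≡ (y ⊃ y) = 3/5 ≡ 1 = 3/5
¬(y ≡ (y ⊃ y)) = ¬3/5 = 2/5
(y ∨ y) ⊃ ¬(y ≡ (y ⊃ y)) = 3/5 ⊃ 2/5 = 4/5
x ⊃ y = 4/5 ⊃ 3/5 = 4/5
z ≡ z = 2/5 ≡ 2/5 = 1
(x ⊃ y) ⊃ (z ≡ z) = 4/5 ⊃ 1 = 1
((y ∨ y) ⊃ ¬(y ≡ (y ⊃ y))) ∧ ((x ⊃ y) ⊃ (z ≡ z)) = 4/5 ∧ 1 = 4/5
z ∧ z = 2/5 ∧ 2/5 = 2/5
(z ∧ z) ∧ y = 2/5 ∧ 3/5 = 2/5
z ∧ y = 2/5 ∧ 3/5 = 2/5
x ⊃ z = 4/5 ⊃ 2/5 = 3/5
(z ∧ y) ⊃ (x ⊃ z) = 2/5 ⊃ 3/5 = 1
((z ∧ y) ⊃ (x ⊃ z)) ∨ y = 1 ∨ 3/5 = 1
((z ∧ z) ∧ y) ∨ (((z ∧ y) ⊃ (x ⊃ z)) ∨ y) = 2/5 ∨ 1 = 1
(((y ∨ y) ⊃ ¬(y ≡ (y ⊃ y))) ∧ ((x ⊃ y) ⊃ (z ≡ z))) ∧ (((z ∧ z) ∧ y) ∨ (((z ∧ y) ⊃ (x ⊃ z)) ∨ y)) = 4/5 ∧ 1 = 4/5
x ∨ y = 4/5 ∨ 3/5 = 4/5
(x ∨ y) ∨ x = 4/5 ∨ 4/5 = 4/5
¬((x ∨ y) ∨ x) = ¬4/5 = 1/5
¬¬((x ∨ y) ∨ x) = ¬1/5 = 4/5
z ≡ z = 2/5 ≡ 2/5 = 1
¬y = ¬3/5 = 2/5
¬y ≡ x = 2/5 ≡ 4/5 = 3/5
(z ≡ z) ⊃ (¬y ≡ x) = 1 ⊃ 3/5 = 3/5
y ≡ x = 3/5 ≡ 4/5 = 4/5
z ⊃ z = 2/5 ⊃ 2/5 = 1
(z ⊃ z) ∨ y = 1 ∨ 3/5 = 1
(y ≡ x) ⊃ ((z ⊃ z) ∨ y) = 4/5 ⊃ 1 = 1
((z ≡ z) ⊃ (¬y ≡ x)) ⊃ ((y ≡ x) ⊃ ((z ⊃ z) ∨ y)) = 3/5 ⊃ 1 = 1
¬¬((x ∨ y) ∨ x) ⊃ (((z ≡ z) ⊃ (¬y ≡ x)) ⊃ ((y ≡ x) ⊃ ((z ⊃ z) ∨ y))) = 4/5 ⊃ 1 = 1
z ⊃ x = 2/5 ⊃ 4/5 = 1
(z ⊃ x) ⊃ y = 1 ⊃ 3/5 = 3/5
y ⊃ ((z ⊃ x) ⊃ y) = 3/5 ⊃ 3/5 = 1
¬z = ¬2/5 = 3/5
y ∨ ¬z = 3/5 ∨ 3/5 = 3/5
¬(y ∨ ¬z) = ¬3/5 = 2/5
¬¬(y ∨ ¬z) = ¬2/5 = 3/5
(y ⊃ ((z ⊃ x) ⊃ y)) ≡ ¬¬(y ∨ ¬z) = 1 ≡ 3/5 = 3/5
(¬¬((x ∨ y) ∨ x) ⊃ (((z ≡ z) ⊃ (¬y ≡ x)) ⊃ ((y ≡ x) ⊃ ((z ⊃ z) ∨ y)))) ⊃ ((y ⊃ ((z ⊃ x) ⊃ y)) ≡ ¬¬(y ∨ ¬z)) = 1 ⊃ 3/5 = 3/5
((((y ∨ y) ⊃ ¬(y ≡ (y ⊃ y))) ∧ ((x ⊃ y) ⊃ (z ≡ z))) ∧ (((z ∧ z) ∧ y) ∨ (((z ∧ y) ⊃ (x ⊃ z)) ∨ y))) ∨ ((¬¬((x ∨ y) ∨ x) ⊃ (((z ≡ z) ⊃ (¬y ≡ x)) ⊃ ((y ≡ x) ⊃ ((z ⊃ z) ∨ y)))) ⊃ ((y ⊃ ((z ⊃ x) ⊃ y)) ≡ ¬¬(y ∨ ¬z))) = 4/5 ∨ 3/5 = 4/5

4/5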